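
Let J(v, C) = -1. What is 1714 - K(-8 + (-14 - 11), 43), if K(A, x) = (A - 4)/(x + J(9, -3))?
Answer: 72025/42 ≈ 1714.9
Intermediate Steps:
K(A, x) = (-4 + A)/(-1 + x) (K(A, x) = (A - 4)/(x - 1) = (-4 + A)/(-1 + x))
1714 - K(-8 + (-14 - 11), 43) = 1714 - (-4 + (-8 + (-14 - 11)))/(-1 + 43) = 1714 - (-4 + (-8 - 25))/42 = 1714 - (-4 - 33)/42 = 1714 - (-37)/42 = 1714 - 1*(-37/42) = 1714 + 37/42 = 72025/42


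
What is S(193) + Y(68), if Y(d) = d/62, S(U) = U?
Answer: 6017/31 ≈ 194.10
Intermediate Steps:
Y(d) = d/62 (Y(d) = d*(1/62) = d/62)
S(193) + Y(68) = 193 + (1/62)*68 = 193 + 34/31 = 6017/31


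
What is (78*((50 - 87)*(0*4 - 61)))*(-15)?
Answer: -2640690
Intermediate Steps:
(78*((50 - 87)*(0*4 - 61)))*(-15) = (78*(-37*(0 - 61)))*(-15) = (78*(-37*(-61)))*(-15) = (78*2257)*(-15) = 176046*(-15) = -2640690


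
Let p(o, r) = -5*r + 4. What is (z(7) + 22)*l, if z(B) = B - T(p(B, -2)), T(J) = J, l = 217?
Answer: 3255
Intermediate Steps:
p(o, r) = 4 - 5*r
z(B) = -14 + B (z(B) = B - (4 - 5*(-2)) = B - (4 + 10) = B - 1*14 = B - 14 = -14 + B)
(z(7) + 22)*l = ((-14 + 7) + 22)*217 = (-7 + 22)*217 = 15*217 = 3255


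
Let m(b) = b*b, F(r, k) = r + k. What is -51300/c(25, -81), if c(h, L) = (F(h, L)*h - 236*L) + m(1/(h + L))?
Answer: -160876800/55557377 ≈ -2.8957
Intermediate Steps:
F(r, k) = k + r
m(b) = b²
c(h, L) = (L + h)⁻² - 236*L + h*(L + h) (c(h, L) = ((L + h)*h - 236*L) + (1/(h + L))² = (h*(L + h) - 236*L) + (1/(L + h))² = (-236*L + h*(L + h)) + (L + h)⁻² = (L + h)⁻² - 236*L + h*(L + h))
-51300/c(25, -81) = -51300/(25² + (-81 + 25)⁻² - 236*(-81) - 81*25) = -51300/(625 + (-56)⁻² + 19116 - 2025) = -51300/(625 + 1/3136 + 19116 - 2025) = -51300/55557377/3136 = -51300*3136/55557377 = -160876800/55557377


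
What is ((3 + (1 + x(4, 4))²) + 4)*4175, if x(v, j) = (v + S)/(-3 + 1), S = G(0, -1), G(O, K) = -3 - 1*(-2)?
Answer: 121075/4 ≈ 30269.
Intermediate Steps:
G(O, K) = -1 (G(O, K) = -3 + 2 = -1)
S = -1
x(v, j) = ½ - v/2 (x(v, j) = (v - 1)/(-3 + 1) = (-1 + v)/(-2) = (-1 + v)*(-½) = ½ - v/2)
((3 + (1 + x(4, 4))²) + 4)*4175 = ((3 + (1 + (½ - ½*4))²) + 4)*4175 = ((3 + (1 + (½ - 2))²) + 4)*4175 = ((3 + (1 - 3/2)²) + 4)*4175 = ((3 + (-½)²) + 4)*4175 = ((3 + ¼) + 4)*4175 = (13/4 + 4)*4175 = (29/4)*4175 = 121075/4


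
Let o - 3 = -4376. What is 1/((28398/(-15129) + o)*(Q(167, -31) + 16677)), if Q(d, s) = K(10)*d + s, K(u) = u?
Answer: -5043/404096841580 ≈ -1.2480e-8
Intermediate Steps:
o = -4373 (o = 3 - 4376 = -4373)
Q(d, s) = s + 10*d (Q(d, s) = 10*d + s = s + 10*d)
1/((28398/(-15129) + o)*(Q(167, -31) + 16677)) = 1/((28398/(-15129) - 4373)*((-31 + 10*167) + 16677)) = 1/((28398*(-1/15129) - 4373)*((-31 + 1670) + 16677)) = 1/((-9466/5043 - 4373)*(1639 + 16677)) = 1/(-22062505/5043*18316) = 1/(-404096841580/5043) = -5043/404096841580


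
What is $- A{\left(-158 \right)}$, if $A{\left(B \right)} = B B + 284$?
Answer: $-25248$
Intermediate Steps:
$A{\left(B \right)} = 284 + B^{2}$ ($A{\left(B \right)} = B^{2} + 284 = 284 + B^{2}$)
$- A{\left(-158 \right)} = - (284 + \left(-158\right)^{2}) = - (284 + 24964) = \left(-1\right) 25248 = -25248$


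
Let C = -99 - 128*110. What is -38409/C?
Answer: 38409/14179 ≈ 2.7089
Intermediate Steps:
C = -14179 (C = -99 - 14080 = -14179)
-38409/C = -38409/(-14179) = -38409*(-1/14179) = 38409/14179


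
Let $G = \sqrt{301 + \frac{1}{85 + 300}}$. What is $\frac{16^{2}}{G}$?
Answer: $\frac{128 \sqrt{44616110}}{57943} \approx 14.756$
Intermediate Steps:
$G = \frac{\sqrt{44616110}}{385}$ ($G = \sqrt{301 + \frac{1}{385}} = \sqrt{\frac{115886}{385}} = \frac{\sqrt{44616110}}{385} \approx 17.349$)
$\frac{16^{2}}{G} = \frac{16^{2}}{\frac{1}{385} \sqrt{44616110}} = 256 \frac{\sqrt{44616110}}{115886} = \frac{128 \sqrt{44616110}}{57943}$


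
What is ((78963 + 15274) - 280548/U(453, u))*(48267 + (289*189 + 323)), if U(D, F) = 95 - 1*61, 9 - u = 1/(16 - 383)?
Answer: 150869195305/17 ≈ 8.8747e+9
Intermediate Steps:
u = 3304/367 (u = 9 - 1/(16 - 383) = 9 - 1/(-367) = 9 - 1*(-1/367) = 9 + 1/367 = 3304/367 ≈ 9.0027)
U(D, F) = 34 (U(D, F) = 95 - 61 = 34)
((78963 + 15274) - 280548/U(453, u))*(48267 + (289*189 + 323)) = ((78963 + 15274) - 280548/34)*(48267 + (289*189 + 323)) = (94237 - 280548*1/34)*(48267 + (54621 + 323)) = (94237 - 140274/17)*(48267 + 54944) = (1461755/17)*103211 = 150869195305/17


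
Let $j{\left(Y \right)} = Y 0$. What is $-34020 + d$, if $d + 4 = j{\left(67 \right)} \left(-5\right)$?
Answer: $-34024$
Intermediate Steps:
$j{\left(Y \right)} = 0$
$d = -4$ ($d = -4 + 0 \left(-5\right) = -4 + 0 = -4$)
$-34020 + d = -34020 - 4 = -34024$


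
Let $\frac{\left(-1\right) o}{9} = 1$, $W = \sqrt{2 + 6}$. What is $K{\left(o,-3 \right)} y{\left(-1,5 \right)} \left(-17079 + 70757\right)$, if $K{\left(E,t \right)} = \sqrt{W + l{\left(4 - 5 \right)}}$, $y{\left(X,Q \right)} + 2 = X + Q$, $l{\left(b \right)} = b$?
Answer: $107356 \sqrt{-1 + 2 \sqrt{2}} \approx 1.4517 \cdot 10^{5}$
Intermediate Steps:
$W = 2 \sqrt{2}$ ($W = \sqrt{8} = 2 \sqrt{2} \approx 2.8284$)
$y{\left(X,Q \right)} = -2 + Q + X$ ($y{\left(X,Q \right)} = -2 + \left(X + Q\right) = -2 + \left(Q + X\right) = -2 + Q + X$)
$o = -9$ ($o = \left(-9\right) 1 = -9$)
$K{\left(E,t \right)} = \sqrt{-1 + 2 \sqrt{2}}$ ($K{\left(E,t \right)} = \sqrt{2 \sqrt{2} + \left(4 - 5\right)} = \sqrt{2 \sqrt{2} - 1} = \sqrt{-1 + 2 \sqrt{2}}$)
$K{\left(o,-3 \right)} y{\left(-1,5 \right)} \left(-17079 + 70757\right) = \sqrt{-1 + 2 \sqrt{2}} \left(-2 + 5 - 1\right) \left(-17079 + 70757\right) = \sqrt{-1 + 2 \sqrt{2}} \cdot 2 \cdot 53678 = 2 \sqrt{-1 + 2 \sqrt{2}} \cdot 53678 = 107356 \sqrt{-1 + 2 \sqrt{2}}$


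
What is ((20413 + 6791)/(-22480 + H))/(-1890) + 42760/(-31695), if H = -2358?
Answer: -11146975069/8266024305 ≈ -1.3485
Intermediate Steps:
((20413 + 6791)/(-22480 + H))/(-1890) + 42760/(-31695) = ((20413 + 6791)/(-22480 - 2358))/(-1890) + 42760/(-31695) = (27204/(-24838))*(-1/1890) + 42760*(-1/31695) = (27204*(-1/24838))*(-1/1890) - 8552/6339 = -13602/12419*(-1/1890) - 8552/6339 = 2267/3911985 - 8552/6339 = -11146975069/8266024305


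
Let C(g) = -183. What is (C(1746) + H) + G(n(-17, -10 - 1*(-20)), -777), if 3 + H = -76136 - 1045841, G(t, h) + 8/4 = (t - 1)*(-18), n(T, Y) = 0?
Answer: -1122147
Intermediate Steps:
G(t, h) = 16 - 18*t (G(t, h) = -2 + (t - 1)*(-18) = -2 + (-1 + t)*(-18) = -2 + (18 - 18*t) = 16 - 18*t)
H = -1121980 (H = -3 + (-76136 - 1045841) = -3 - 1121977 = -1121980)
(C(1746) + H) + G(n(-17, -10 - 1*(-20)), -777) = (-183 - 1121980) + (16 - 18*0) = -1122163 + (16 + 0) = -1122163 + 16 = -1122147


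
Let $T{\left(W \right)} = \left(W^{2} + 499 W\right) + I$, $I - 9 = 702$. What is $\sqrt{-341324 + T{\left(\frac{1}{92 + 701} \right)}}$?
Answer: $\frac{i \sqrt{214193748729}}{793} \approx 583.62 i$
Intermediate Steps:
$I = 711$ ($I = 9 + 702 = 711$)
$T{\left(W \right)} = 711 + W^{2} + 499 W$ ($T{\left(W \right)} = \left(W^{2} + 499 W\right) + 711 = 711 + W^{2} + 499 W$)
$\sqrt{-341324 + T{\left(\frac{1}{92 + 701} \right)}} = \sqrt{-341324 + \left(711 + \left(\frac{1}{92 + 701}\right)^{2} + \frac{499}{92 + 701}\right)} = \sqrt{-341324 + \left(711 + \left(\frac{1}{793}\right)^{2} + \frac{499}{793}\right)} = \sqrt{-341324 + \left(711 + \left(\frac{1}{793}\right)^{2} + 499 \cdot \frac{1}{793}\right)} = \sqrt{-341324 + \left(711 + \frac{1}{628849} + \frac{499}{793}\right)} = \sqrt{-341324 + \frac{447507347}{628849}} = \sqrt{- \frac{214193748729}{628849}} = \frac{i \sqrt{214193748729}}{793}$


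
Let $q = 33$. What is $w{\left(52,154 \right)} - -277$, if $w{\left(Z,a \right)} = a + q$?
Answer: $464$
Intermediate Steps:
$w{\left(Z,a \right)} = 33 + a$ ($w{\left(Z,a \right)} = a + 33 = 33 + a$)
$w{\left(52,154 \right)} - -277 = \left(33 + 154\right) - -277 = 187 + 277 = 464$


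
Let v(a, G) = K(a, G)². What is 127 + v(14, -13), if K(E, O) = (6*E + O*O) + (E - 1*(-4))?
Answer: 73568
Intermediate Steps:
K(E, O) = 4 + O² + 7*E (K(E, O) = (6*E + O²) + (E + 4) = (O² + 6*E) + (4 + E) = 4 + O² + 7*E)
v(a, G) = (4 + G² + 7*a)²
127 + v(14, -13) = 127 + (4 + (-13)² + 7*14)² = 127 + (4 + 169 + 98)² = 127 + 271² = 127 + 73441 = 73568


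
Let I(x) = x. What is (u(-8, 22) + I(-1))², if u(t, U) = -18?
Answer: 361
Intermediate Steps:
(u(-8, 22) + I(-1))² = (-18 - 1)² = (-19)² = 361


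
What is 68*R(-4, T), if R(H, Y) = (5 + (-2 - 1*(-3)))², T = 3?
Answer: 2448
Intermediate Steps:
R(H, Y) = 36 (R(H, Y) = (5 + (-2 + 3))² = (5 + 1)² = 6² = 36)
68*R(-4, T) = 68*36 = 2448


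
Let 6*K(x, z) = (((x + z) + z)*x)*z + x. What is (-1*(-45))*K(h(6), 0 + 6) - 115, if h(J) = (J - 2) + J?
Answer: 9860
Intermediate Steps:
h(J) = -2 + 2*J (h(J) = (-2 + J) + J = -2 + 2*J)
K(x, z) = x/6 + x*z*(x + 2*z)/6 (K(x, z) = ((((x + z) + z)*x)*z + x)/6 = (((x + 2*z)*x)*z + x)/6 = ((x*(x + 2*z))*z + x)/6 = (x*z*(x + 2*z) + x)/6 = (x + x*z*(x + 2*z))/6 = x/6 + x*z*(x + 2*z)/6)
(-1*(-45))*K(h(6), 0 + 6) - 115 = (-1*(-45))*((-2 + 2*6)*(1 + 2*(0 + 6)² + (-2 + 2*6)*(0 + 6))/6) - 115 = 45*((-2 + 12)*(1 + 2*6² + (-2 + 12)*6)/6) - 115 = 45*((⅙)*10*(1 + 2*36 + 10*6)) - 115 = 45*((⅙)*10*(1 + 72 + 60)) - 115 = 45*((⅙)*10*133) - 115 = 45*(665/3) - 115 = 9975 - 115 = 9860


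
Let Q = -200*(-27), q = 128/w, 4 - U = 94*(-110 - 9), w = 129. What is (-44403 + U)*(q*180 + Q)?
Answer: -7967134440/43 ≈ -1.8528e+8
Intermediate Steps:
U = 11190 (U = 4 - 94*(-110 - 9) = 4 - 94*(-119) = 4 - 1*(-11186) = 4 + 11186 = 11190)
q = 128/129 ≈ 0.99225
Q = 5400
(-44403 + U)*(q*180 + Q) = (-44403 + 11190)*((128/129)*180 + 5400) = -33213*(7680/43 + 5400) = -33213*239880/43 = -7967134440/43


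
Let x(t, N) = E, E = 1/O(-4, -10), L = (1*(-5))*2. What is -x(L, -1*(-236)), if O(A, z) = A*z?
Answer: -1/40 ≈ -0.025000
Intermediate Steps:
L = -10 (L = -5*2 = -10)
E = 1/40 (E = 1/(-4*(-10)) = 1/40 ≈ 0.025000)
x(t, N) = 1/40
-x(L, -1*(-236)) = -1*1/40 = -1/40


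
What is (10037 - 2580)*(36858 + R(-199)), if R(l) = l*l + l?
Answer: 568670820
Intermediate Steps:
R(l) = l + l² (R(l) = l² + l = l + l²)
(10037 - 2580)*(36858 + R(-199)) = (10037 - 2580)*(36858 - 199*(1 - 199)) = 7457*(36858 - 199*(-198)) = 7457*(36858 + 39402) = 7457*76260 = 568670820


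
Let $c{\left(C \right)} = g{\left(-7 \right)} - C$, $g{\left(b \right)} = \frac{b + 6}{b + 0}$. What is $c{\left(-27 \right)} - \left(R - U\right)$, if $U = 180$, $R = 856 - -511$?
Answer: $- \frac{8119}{7} \approx -1159.9$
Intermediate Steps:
$g{\left(b \right)} = \frac{6 + b}{b}$
$R = 1367$ ($R = 856 + 511 = 1367$)
$c{\left(C \right)} = \frac{1}{7} - C$ ($c{\left(C \right)} = \frac{6 - 7}{-7} - C = \left(- \frac{1}{7}\right) \left(-1\right) - C = \frac{1}{7} - C$)
$c{\left(-27 \right)} - \left(R - U\right) = \left(\frac{1}{7} - -27\right) + \left(180 - 1367\right) = \left(\frac{1}{7} + 27\right) + \left(180 - 1367\right) = \frac{190}{7} - 1187 = - \frac{8119}{7}$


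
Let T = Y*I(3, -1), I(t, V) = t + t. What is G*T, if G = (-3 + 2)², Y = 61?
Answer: 366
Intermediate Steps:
I(t, V) = 2*t
G = 1 (G = (-1)² = 1)
T = 366 (T = 61*(2*3) = 61*6 = 366)
G*T = 1*366 = 366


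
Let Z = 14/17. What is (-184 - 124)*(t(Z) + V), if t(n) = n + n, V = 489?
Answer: -2569028/17 ≈ -1.5112e+5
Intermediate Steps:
Z = 14/17 (Z = 14*(1/17) = 14/17 ≈ 0.82353)
t(n) = 2*n
(-184 - 124)*(t(Z) + V) = (-184 - 124)*(2*(14/17) + 489) = -308*(28/17 + 489) = -308*8341/17 = -2569028/17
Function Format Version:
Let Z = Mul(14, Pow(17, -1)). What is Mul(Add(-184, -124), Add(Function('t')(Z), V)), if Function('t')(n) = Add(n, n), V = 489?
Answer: Rational(-2569028, 17) ≈ -1.5112e+5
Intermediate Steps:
Z = Rational(14, 17) (Z = Mul(14, Rational(1, 17)) = Rational(14, 17) ≈ 0.82353)
Function('t')(n) = Mul(2, n)
Mul(Add(-184, -124), Add(Function('t')(Z), V)) = Mul(Add(-184, -124), Add(Mul(2, Rational(14, 17)), 489)) = Mul(-308, Add(Rational(28, 17), 489)) = Mul(-308, Rational(8341, 17)) = Rational(-2569028, 17)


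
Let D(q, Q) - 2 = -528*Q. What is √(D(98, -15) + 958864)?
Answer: √966786 ≈ 983.25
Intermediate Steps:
D(q, Q) = 2 - 528*Q
√(D(98, -15) + 958864) = √((2 - 528*(-15)) + 958864) = √((2 + 7920) + 958864) = √(7922 + 958864) = √966786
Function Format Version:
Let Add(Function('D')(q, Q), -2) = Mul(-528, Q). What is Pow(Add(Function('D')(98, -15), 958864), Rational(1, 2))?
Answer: Pow(966786, Rational(1, 2)) ≈ 983.25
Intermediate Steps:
Function('D')(q, Q) = Add(2, Mul(-528, Q))
Pow(Add(Function('D')(98, -15), 958864), Rational(1, 2)) = Pow(Add(Add(2, Mul(-528, -15)), 958864), Rational(1, 2)) = Pow(Add(Add(2, 7920), 958864), Rational(1, 2)) = Pow(Add(7922, 958864), Rational(1, 2)) = Pow(966786, Rational(1, 2))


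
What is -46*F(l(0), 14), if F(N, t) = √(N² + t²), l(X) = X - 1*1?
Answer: -46*√197 ≈ -645.64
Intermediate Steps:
l(X) = -1 + X (l(X) = X - 1 = -1 + X)
-46*F(l(0), 14) = -46*√((-1 + 0)² + 14²) = -46*√((-1)² + 196) = -46*√(1 + 196) = -46*√197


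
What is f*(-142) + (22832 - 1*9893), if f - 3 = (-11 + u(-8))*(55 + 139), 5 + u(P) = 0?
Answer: 453281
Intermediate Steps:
u(P) = -5 (u(P) = -5 + 0 = -5)
f = -3101 (f = 3 + (-11 - 5)*(55 + 139) = 3 - 16*194 = 3 - 3104 = -3101)
f*(-142) + (22832 - 1*9893) = -3101*(-142) + (22832 - 1*9893) = 440342 + (22832 - 9893) = 440342 + 12939 = 453281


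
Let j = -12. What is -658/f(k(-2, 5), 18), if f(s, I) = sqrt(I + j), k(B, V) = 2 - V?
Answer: -329*sqrt(6)/3 ≈ -268.63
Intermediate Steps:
f(s, I) = sqrt(-12 + I) (f(s, I) = sqrt(I - 12) = sqrt(-12 + I))
-658/f(k(-2, 5), 18) = -658/sqrt(-12 + 18) = -658*sqrt(6)/6 = -329*sqrt(6)/3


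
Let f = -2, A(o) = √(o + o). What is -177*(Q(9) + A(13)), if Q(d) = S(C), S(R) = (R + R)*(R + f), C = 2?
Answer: -177*√26 ≈ -902.53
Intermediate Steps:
A(o) = √2*√o (A(o) = √(2*o) = √2*√o)
S(R) = 2*R*(-2 + R) (S(R) = (R + R)*(R - 2) = (2*R)*(-2 + R) = 2*R*(-2 + R))
Q(d) = 0 (Q(d) = 2*2*(-2 + 2) = 2*2*0 = 0)
-177*(Q(9) + A(13)) = -177*(0 + √2*√13) = -177*(0 + √26) = -177*√26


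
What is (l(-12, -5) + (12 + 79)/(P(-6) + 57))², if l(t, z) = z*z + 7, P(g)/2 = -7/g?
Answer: 35628961/31684 ≈ 1124.5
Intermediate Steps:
P(g) = -14/g (P(g) = 2*(-7/g) = -14/g)
l(t, z) = 7 + z² (l(t, z) = z² + 7 = 7 + z²)
(l(-12, -5) + (12 + 79)/(P(-6) + 57))² = ((7 + (-5)²) + (12 + 79)/(-14/(-6) + 57))² = ((7 + 25) + 91/(-14*(-⅙) + 57))² = (32 + 91/(7/3 + 57))² = (32 + 91/(178/3))² = (32 + 91*(3/178))² = (32 + 273/178)² = (5969/178)² = 35628961/31684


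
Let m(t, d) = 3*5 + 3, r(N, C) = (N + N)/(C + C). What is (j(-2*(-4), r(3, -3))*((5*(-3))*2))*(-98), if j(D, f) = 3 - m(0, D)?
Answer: -44100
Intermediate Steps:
r(N, C) = N/C (r(N, C) = (2*N)/((2*C)) = (2*N)*(1/(2*C)) = N/C)
m(t, d) = 18 (m(t, d) = 15 + 3 = 18)
j(D, f) = -15 (j(D, f) = 3 - 1*18 = 3 - 18 = -15)
(j(-2*(-4), r(3, -3))*((5*(-3))*2))*(-98) = -15*5*(-3)*2*(-98) = -(-225)*2*(-98) = -15*(-30)*(-98) = 450*(-98) = -44100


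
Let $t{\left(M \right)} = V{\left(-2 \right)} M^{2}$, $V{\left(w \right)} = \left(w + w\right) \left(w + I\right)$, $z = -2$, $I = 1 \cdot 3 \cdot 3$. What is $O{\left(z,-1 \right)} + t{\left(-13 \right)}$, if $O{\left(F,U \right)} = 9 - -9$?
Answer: $-4714$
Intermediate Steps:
$I = 9$ ($I = 3 \cdot 3 = 9$)
$V{\left(w \right)} = 2 w \left(9 + w\right)$ ($V{\left(w \right)} = \left(w + w\right) \left(w + 9\right) = 2 w \left(9 + w\right)$)
$O{\left(F,U \right)} = 18$ ($O{\left(F,U \right)} = 9 + 9 = 18$)
$t{\left(M \right)} = - 28 M^{2}$ ($t{\left(M \right)} = 2 \left(-2\right) \left(9 - 2\right) M^{2} = 2 \left(-2\right) 7 M^{2} = - 28 M^{2}$)
$O{\left(z,-1 \right)} + t{\left(-13 \right)} = 18 - 28 \left(-13\right)^{2} = 18 - 4732 = -4714$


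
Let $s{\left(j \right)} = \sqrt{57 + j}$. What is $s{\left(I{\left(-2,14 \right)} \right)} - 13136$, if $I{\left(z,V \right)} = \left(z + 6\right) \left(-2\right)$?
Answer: $-13129$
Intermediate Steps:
$I{\left(z,V \right)} = -12 - 2 z$ ($I{\left(z,V \right)} = \left(6 + z\right) \left(-2\right) = -12 - 2 z$)
$s{\left(I{\left(-2,14 \right)} \right)} - 13136 = \sqrt{57 - 8} - 13136 = \sqrt{49} - 13136 = 7 - 13136 = -13129$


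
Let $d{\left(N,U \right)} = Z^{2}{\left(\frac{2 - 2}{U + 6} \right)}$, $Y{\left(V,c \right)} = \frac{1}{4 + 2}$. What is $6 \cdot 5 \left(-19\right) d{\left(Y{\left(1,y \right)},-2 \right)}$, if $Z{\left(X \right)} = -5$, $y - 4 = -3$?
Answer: $-14250$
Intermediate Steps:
$y = 1$ ($y = 4 - 3 = 1$)
$Y{\left(V,c \right)} = \frac{1}{6}$
$d{\left(N,U \right)} = 25$ ($d{\left(N,U \right)} = \left(-5\right)^{2} = 25$)
$6 \cdot 5 \left(-19\right) d{\left(Y{\left(1,y \right)},-2 \right)} = 6 \cdot 5 \left(-19\right) 25 = 30 \left(-19\right) 25 = \left(-570\right) 25 = -14250$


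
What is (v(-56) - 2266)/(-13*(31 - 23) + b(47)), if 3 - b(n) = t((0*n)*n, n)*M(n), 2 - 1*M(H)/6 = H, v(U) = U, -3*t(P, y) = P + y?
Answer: 2322/4331 ≈ 0.53613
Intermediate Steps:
t(P, y) = -P/3 - y/3 (t(P, y) = -(P + y)/3 = -P/3 - y/3)
M(H) = 12 - 6*H
b(n) = 3 + n*(12 - 6*n)/3 (b(n) = 3 - (-0*n*n/3 - n/3)*(12 - 6*n) = 3 - (-0*n - n/3)*(12 - 6*n) = 3 - (-⅓*0 - n/3)*(12 - 6*n) = 3 - (0 - n/3)*(12 - 6*n) = 3 - (-n/3)*(12 - 6*n) = 3 - (-1)*n*(12 - 6*n)/3 = 3 + n*(12 - 6*n)/3)
(v(-56) - 2266)/(-13*(31 - 23) + b(47)) = (-56 - 2266)/(-13*(31 - 23) + (3 - 2*47*(-2 + 47))) = -2322/(-13*8 + (3 - 2*47*45)) = -2322/(-104 + (3 - 4230)) = -2322/(-104 - 4227) = -2322/(-4331) = -2322*(-1/4331) = 2322/4331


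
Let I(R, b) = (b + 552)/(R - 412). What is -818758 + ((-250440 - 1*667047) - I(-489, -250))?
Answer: -1564356443/901 ≈ -1.7362e+6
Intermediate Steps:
I(R, b) = (552 + b)/(-412 + R)
-818758 + ((-250440 - 1*667047) - I(-489, -250)) = -818758 + ((-250440 - 1*667047) - (552 - 250)/(-412 - 489)) = -818758 + ((-250440 - 667047) - 302/(-901)) = -818758 + (-917487 - (-1)*302/901) = -818758 + (-917487 - 1*(-302/901)) = -818758 + (-917487 + 302/901) = -818758 - 826655485/901 = -1564356443/901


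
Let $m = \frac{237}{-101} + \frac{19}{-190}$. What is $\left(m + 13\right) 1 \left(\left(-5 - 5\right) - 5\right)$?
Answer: $- \frac{31977}{202} \approx -158.3$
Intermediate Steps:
$m = - \frac{2471}{1010}$ ($m = 237 \left(- \frac{1}{101}\right) + 19 \left(- \frac{1}{190}\right) = - \frac{237}{101} - \frac{1}{10} = - \frac{2471}{1010} \approx -2.4465$)
$\left(m + 13\right) 1 \left(\left(-5 - 5\right) - 5\right) = \left(- \frac{2471}{1010} + 13\right) 1 \left(\left(-5 - 5\right) - 5\right) = \frac{10659 \cdot 1 \left(\left(-5 - 5\right) - 5\right)}{1010} = \frac{10659 \cdot 1 \left(-10 - 5\right)}{1010} = \frac{10659 \cdot 1 \left(-15\right)}{1010} = \frac{10659}{1010} \left(-15\right) = - \frac{31977}{202}$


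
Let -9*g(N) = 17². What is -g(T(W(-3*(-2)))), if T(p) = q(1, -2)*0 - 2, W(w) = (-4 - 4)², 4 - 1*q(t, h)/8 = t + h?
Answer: 289/9 ≈ 32.111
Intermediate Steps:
q(t, h) = 32 - 8*h - 8*t (q(t, h) = 32 - 8*(t + h) = 32 - 8*(h + t) = 32 + (-8*h - 8*t) = 32 - 8*h - 8*t)
W(w) = 64 (W(w) = (-8)² = 64)
T(p) = -2 (T(p) = (32 - 8*(-2) - 8*1)*0 - 2 = (32 + 16 - 8)*0 - 2 = 40*0 - 2 = 0 - 2 = -2)
g(N) = -289/9 (g(N) = -⅑*17² = -⅑*289 = -289/9)
-g(T(W(-3*(-2)))) = -1*(-289/9) = 289/9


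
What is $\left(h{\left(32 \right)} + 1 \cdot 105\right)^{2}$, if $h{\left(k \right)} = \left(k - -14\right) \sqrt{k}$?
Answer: $78737 + 38640 \sqrt{2} \approx 1.3338 \cdot 10^{5}$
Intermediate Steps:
$h{\left(k \right)} = \sqrt{k} \left(14 + k\right)$ ($h{\left(k \right)} = \left(k + 14\right) \sqrt{k} = \left(14 + k\right) \sqrt{k} = \sqrt{k} \left(14 + k\right)$)
$\left(h{\left(32 \right)} + 1 \cdot 105\right)^{2} = \left(\sqrt{32} \left(14 + 32\right) + 1 \cdot 105\right)^{2} = \left(4 \sqrt{2} \cdot 46 + 105\right)^{2} = \left(184 \sqrt{2} + 105\right)^{2} = \left(105 + 184 \sqrt{2}\right)^{2}$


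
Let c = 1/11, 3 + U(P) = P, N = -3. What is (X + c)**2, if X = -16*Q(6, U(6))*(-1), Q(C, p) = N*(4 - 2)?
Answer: 1113025/121 ≈ 9198.5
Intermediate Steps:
U(P) = -3 + P
c = 1/11 ≈ 0.090909
Q(C, p) = -6 (Q(C, p) = -3*(4 - 2) = -3*2 = -6)
X = -96 (X = -16*(-6)*(-1) = -4*(-24)*(-1) = 96*(-1) = -96)
(X + c)**2 = (-96 + 1/11)**2 = (-1055/11)**2 = 1113025/121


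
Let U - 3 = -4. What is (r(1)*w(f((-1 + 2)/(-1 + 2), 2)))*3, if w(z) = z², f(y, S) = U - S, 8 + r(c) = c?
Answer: -189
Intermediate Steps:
U = -1 (U = 3 - 4 = -1)
r(c) = -8 + c
f(y, S) = -1 - S
(r(1)*w(f((-1 + 2)/(-1 + 2), 2)))*3 = ((-8 + 1)*(-1 - 1*2)²)*3 = -7*(-1 - 2)²*3 = -7*(-3)²*3 = -7*9*3 = -63*3 = -189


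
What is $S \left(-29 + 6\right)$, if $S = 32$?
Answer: $-736$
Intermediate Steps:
$S \left(-29 + 6\right) = 32 \left(-29 + 6\right) = 32 \left(-23\right) = -736$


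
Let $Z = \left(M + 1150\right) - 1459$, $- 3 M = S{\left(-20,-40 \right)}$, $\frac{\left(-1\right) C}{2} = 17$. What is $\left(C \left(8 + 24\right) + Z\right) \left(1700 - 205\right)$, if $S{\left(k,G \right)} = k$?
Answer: $- \frac{6235645}{3} \approx -2.0785 \cdot 10^{6}$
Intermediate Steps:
$C = -34$ ($C = \left(-2\right) 17 = -34$)
$M = \frac{20}{3}$ ($M = \left(- \frac{1}{3}\right) \left(-20\right) = \frac{20}{3} \approx 6.6667$)
$Z = - \frac{907}{3}$ ($Z = \left(\frac{20}{3} + 1150\right) - 1459 = \frac{3470}{3} - 1459 = - \frac{907}{3} \approx -302.33$)
$\left(C \left(8 + 24\right) + Z\right) \left(1700 - 205\right) = \left(- 34 \left(8 + 24\right) - \frac{907}{3}\right) \left(1700 - 205\right) = \left(\left(-34\right) 32 - \frac{907}{3}\right) 1495 = \left(-1088 - \frac{907}{3}\right) 1495 = \left(- \frac{4171}{3}\right) 1495 = - \frac{6235645}{3}$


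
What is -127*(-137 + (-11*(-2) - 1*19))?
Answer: 17018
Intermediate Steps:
-127*(-137 + (-11*(-2) - 1*19)) = -127*(-137 + (22 - 19)) = -127*(-137 + 3) = -127*(-134) = 17018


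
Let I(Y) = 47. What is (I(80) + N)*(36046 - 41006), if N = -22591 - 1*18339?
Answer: 202779680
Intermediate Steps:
N = -40930 (N = -22591 - 18339 = -40930)
(I(80) + N)*(36046 - 41006) = (47 - 40930)*(36046 - 41006) = -40883*(-4960) = 202779680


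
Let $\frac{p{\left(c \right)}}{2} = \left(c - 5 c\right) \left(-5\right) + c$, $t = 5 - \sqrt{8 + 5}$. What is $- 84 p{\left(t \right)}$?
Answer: $-17640 + 3528 \sqrt{13} \approx -4919.6$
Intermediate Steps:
$t = 5 - \sqrt{13} \approx 1.3944$
$p{\left(c \right)} = 42 c$ ($p{\left(c \right)} = 2 \left(\left(c - 5 c\right) \left(-5\right) + c\right) = 2 \left(- 4 c \left(-5\right) + c\right) = 2 \left(20 c + c\right) = 2 \cdot 21 c = 42 c$)
$- 84 p{\left(t \right)} = - 84 \cdot 42 \left(5 - \sqrt{13}\right) = - 84 \left(210 - 42 \sqrt{13}\right) = -17640 + 3528 \sqrt{13}$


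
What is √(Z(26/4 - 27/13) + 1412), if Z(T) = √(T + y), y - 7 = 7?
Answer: √(954512 + 26*√12454)/26 ≈ 37.634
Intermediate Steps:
y = 14 (y = 7 + 7 = 14)
Z(T) = √(14 + T) (Z(T) = √(T + 14) = √(14 + T))
√(Z(26/4 - 27/13) + 1412) = √(√(14 + (26/4 - 27/13)) + 1412) = √(√(14 + (26*(¼) - 27*1/13)) + 1412) = √(√(14 + (13/2 - 27/13)) + 1412) = √(√(14 + 115/26) + 1412) = √(√(479/26) + 1412) = √(√12454/26 + 1412) = √(1412 + √12454/26)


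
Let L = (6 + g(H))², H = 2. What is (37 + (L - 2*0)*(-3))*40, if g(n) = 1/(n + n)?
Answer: -6415/2 ≈ -3207.5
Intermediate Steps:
g(n) = 1/(2*n)
L = 625/16 (L = (6 + (½)/2)² = (6 + (½)*(½))² = (6 + ¼)² = (25/4)² = 625/16 ≈ 39.063)
(37 + (L - 2*0)*(-3))*40 = (37 + (625/16 - 2*0)*(-3))*40 = (37 + (625/16 + 0)*(-3))*40 = (37 + (625/16)*(-3))*40 = (37 - 1875/16)*40 = -1283/16*40 = -6415/2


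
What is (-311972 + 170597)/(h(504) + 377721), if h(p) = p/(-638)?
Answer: -15032875/40164249 ≈ -0.37428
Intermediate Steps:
h(p) = -p/638 (h(p) = p*(-1/638) = -p/638)
(-311972 + 170597)/(h(504) + 377721) = (-311972 + 170597)/(-1/638*504 + 377721) = -141375/(-252/319 + 377721) = -141375/120492747/319 = -141375*319/120492747 = -15032875/40164249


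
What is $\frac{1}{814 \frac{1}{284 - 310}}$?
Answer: $- \frac{13}{407} \approx -0.031941$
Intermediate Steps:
$\frac{1}{814 \frac{1}{284 - 310}} = \frac{1}{814 \frac{1}{-26}} = \frac{1}{814 \left(- \frac{1}{26}\right)} = \frac{1}{- \frac{407}{13}} = - \frac{13}{407}$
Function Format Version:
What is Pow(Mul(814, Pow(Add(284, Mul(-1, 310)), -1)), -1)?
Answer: Rational(-13, 407) ≈ -0.031941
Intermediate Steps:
Pow(Mul(814, Pow(Add(284, Mul(-1, 310)), -1)), -1) = Pow(Mul(814, Pow(Add(284, -310), -1)), -1) = Pow(Mul(814, Pow(-26, -1)), -1) = Pow(Mul(814, Rational(-1, 26)), -1) = Pow(Rational(-407, 13), -1) = Rational(-13, 407)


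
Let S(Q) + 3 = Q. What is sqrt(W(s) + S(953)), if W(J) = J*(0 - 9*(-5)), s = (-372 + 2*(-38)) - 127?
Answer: 5*I*sqrt(997) ≈ 157.88*I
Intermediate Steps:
S(Q) = -3 + Q
s = -575 (s = (-372 - 76) - 127 = -448 - 127 = -575)
W(J) = 45*J (W(J) = J*(0 + 45) = J*45 = 45*J)
sqrt(W(s) + S(953)) = sqrt(45*(-575) + (-3 + 953)) = sqrt(-25875 + 950) = sqrt(-24925) = 5*I*sqrt(997)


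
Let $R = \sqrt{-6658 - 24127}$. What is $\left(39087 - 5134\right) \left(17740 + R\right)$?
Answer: $602326220 + 33953 i \sqrt{30785} \approx 6.0233 \cdot 10^{8} + 5.9573 \cdot 10^{6} i$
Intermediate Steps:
$R = i \sqrt{30785}$ ($R = \sqrt{-30785} = i \sqrt{30785} \approx 175.46 i$)
$\left(39087 - 5134\right) \left(17740 + R\right) = \left(39087 - 5134\right) \left(17740 + i \sqrt{30785}\right) = 33953 \left(17740 + i \sqrt{30785}\right) = 602326220 + 33953 i \sqrt{30785}$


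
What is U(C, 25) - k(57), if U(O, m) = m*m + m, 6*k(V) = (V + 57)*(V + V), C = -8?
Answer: -1516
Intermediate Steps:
k(V) = V*(57 + V)/3 (k(V) = ((V + 57)*(V + V))/6 = ((57 + V)*(2*V))/6 = (2*V*(57 + V))/6 = V*(57 + V)/3)
U(O, m) = m + m² (U(O, m) = m² + m = m + m²)
U(C, 25) - k(57) = 25*(1 + 25) - 57*(57 + 57)/3 = 25*26 - 57*114/3 = 650 - 1*2166 = 650 - 2166 = -1516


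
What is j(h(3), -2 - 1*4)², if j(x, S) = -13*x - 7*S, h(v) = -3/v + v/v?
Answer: 1764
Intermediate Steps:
h(v) = 1 - 3/v (h(v) = -3/v + 1 = 1 - 3/v)
j(h(3), -2 - 1*4)² = (-13*(-3 + 3)/3 - 7*(-2 - 1*4))² = (-13*0/3 - 7*(-2 - 4))² = (-13*0 - 7*(-6))² = (0 + 42)² = 42² = 1764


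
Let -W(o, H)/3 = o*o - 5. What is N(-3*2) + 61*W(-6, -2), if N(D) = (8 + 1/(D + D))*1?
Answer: -67981/12 ≈ -5665.1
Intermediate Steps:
W(o, H) = 15 - 3*o² (W(o, H) = -3*(o*o - 5) = -3*(o² - 5) = -3*(-5 + o²) = 15 - 3*o²)
N(D) = 8 + 1/(2*D) (N(D) = (8 + 1/(2*D))*1 = 8 + 1/(2*D))
N(-3*2) + 61*W(-6, -2) = (8 + 1/(2*((-3*2)))) + 61*(15 - 3*(-6)²) = (8 + (½)/(-6)) + 61*(15 - 3*36) = (8 + (½)*(-⅙)) + 61*(15 - 108) = (8 - 1/12) + 61*(-93) = 95/12 - 5673 = -67981/12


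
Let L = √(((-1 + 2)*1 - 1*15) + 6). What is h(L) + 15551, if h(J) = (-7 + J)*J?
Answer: 15543 - 14*I*√2 ≈ 15543.0 - 19.799*I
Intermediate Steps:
L = 2*I*√2 (L = √((1*1 - 15) + 6) = √((1 - 15) + 6) = √(-14 + 6) = √(-8) = 2*I*√2 ≈ 2.8284*I)
h(J) = J*(-7 + J)
h(L) + 15551 = (2*I*√2)*(-7 + 2*I*√2) + 15551 = 2*I*√2*(-7 + 2*I*√2) + 15551 = 15551 + 2*I*√2*(-7 + 2*I*√2)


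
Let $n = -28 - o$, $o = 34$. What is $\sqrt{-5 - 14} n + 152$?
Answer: $152 - 62 i \sqrt{19} \approx 152.0 - 270.25 i$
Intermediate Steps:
$n = -62$ ($n = -28 - 34 = -62$)
$\sqrt{-5 - 14} n + 152 = \sqrt{-5 - 14} \left(-62\right) + 152 = \sqrt{-19} \left(-62\right) + 152 = i \sqrt{19} \left(-62\right) + 152 = - 62 i \sqrt{19} + 152 = 152 - 62 i \sqrt{19}$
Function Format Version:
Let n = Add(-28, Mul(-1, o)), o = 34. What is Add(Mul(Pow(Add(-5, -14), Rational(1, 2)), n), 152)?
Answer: Add(152, Mul(-62, I, Pow(19, Rational(1, 2)))) ≈ Add(152.00, Mul(-270.25, I))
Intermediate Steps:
n = -62 (n = Add(-28, Mul(-1, 34)) = Add(-28, -34) = -62)
Add(Mul(Pow(Add(-5, -14), Rational(1, 2)), n), 152) = Add(Mul(Pow(Add(-5, -14), Rational(1, 2)), -62), 152) = Add(Mul(Pow(-19, Rational(1, 2)), -62), 152) = Add(Mul(Mul(I, Pow(19, Rational(1, 2))), -62), 152) = Add(Mul(-62, I, Pow(19, Rational(1, 2))), 152) = Add(152, Mul(-62, I, Pow(19, Rational(1, 2))))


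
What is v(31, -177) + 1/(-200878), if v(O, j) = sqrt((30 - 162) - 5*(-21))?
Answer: -1/200878 + 3*I*sqrt(3) ≈ -4.9781e-6 + 5.1962*I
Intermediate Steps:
v(O, j) = 3*I*sqrt(3) (v(O, j) = sqrt(-132 + 105) = sqrt(-27) = 3*I*sqrt(3))
v(31, -177) + 1/(-200878) = 3*I*sqrt(3) + 1/(-200878) = 3*I*sqrt(3) - 1/200878 = -1/200878 + 3*I*sqrt(3)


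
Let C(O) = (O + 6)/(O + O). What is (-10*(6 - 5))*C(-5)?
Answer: 1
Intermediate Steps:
C(O) = (6 + O)/(2*O) (C(O) = (6 + O)/((2*O)) = (6 + O)*(1/(2*O)) = (6 + O)/(2*O))
(-10*(6 - 5))*C(-5) = (-10*(6 - 5))*((½)*(6 - 5)/(-5)) = (-10*1)*((½)*(-⅕)*1) = -10*(-⅒) = 1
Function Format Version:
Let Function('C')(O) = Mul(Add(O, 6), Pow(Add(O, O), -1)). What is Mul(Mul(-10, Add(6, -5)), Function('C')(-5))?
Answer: 1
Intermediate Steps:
Function('C')(O) = Mul(Rational(1, 2), Pow(O, -1), Add(6, O)) (Function('C')(O) = Mul(Add(6, O), Pow(Mul(2, O), -1)) = Mul(Add(6, O), Mul(Rational(1, 2), Pow(O, -1))) = Mul(Rational(1, 2), Pow(O, -1), Add(6, O)))
Mul(Mul(-10, Add(6, -5)), Function('C')(-5)) = Mul(Mul(-10, Add(6, -5)), Mul(Rational(1, 2), Pow(-5, -1), Add(6, -5))) = Mul(Mul(-10, 1), Mul(Rational(1, 2), Rational(-1, 5), 1)) = Mul(-10, Rational(-1, 10)) = 1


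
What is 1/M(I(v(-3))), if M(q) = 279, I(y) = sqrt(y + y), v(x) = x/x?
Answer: 1/279 ≈ 0.0035842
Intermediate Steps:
v(x) = 1
I(y) = sqrt(2)*sqrt(y) (I(y) = sqrt(2*y) = sqrt(2)*sqrt(y))
1/M(I(v(-3))) = 1/279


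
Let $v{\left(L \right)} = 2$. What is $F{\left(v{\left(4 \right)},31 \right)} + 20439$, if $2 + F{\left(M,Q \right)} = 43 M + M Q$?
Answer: $20585$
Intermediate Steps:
$F{\left(M,Q \right)} = -2 + 43 M + M Q$ ($F{\left(M,Q \right)} = -2 + \left(43 M + M Q\right) = -2 + 43 M + M Q$)
$F{\left(v{\left(4 \right)},31 \right)} + 20439 = \left(-2 + 43 \cdot 2 + 2 \cdot 31\right) + 20439 = \left(-2 + 86 + 62\right) + 20439 = 146 + 20439 = 20585$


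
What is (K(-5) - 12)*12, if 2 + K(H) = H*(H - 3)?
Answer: 312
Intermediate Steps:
K(H) = -2 + H*(-3 + H) (K(H) = -2 + H*(H - 3) = -2 + H*(-3 + H))
(K(-5) - 12)*12 = ((-2 + (-5)² - 3*(-5)) - 12)*12 = ((-2 + 25 + 15) - 12)*12 = (38 - 12)*12 = 26*12 = 312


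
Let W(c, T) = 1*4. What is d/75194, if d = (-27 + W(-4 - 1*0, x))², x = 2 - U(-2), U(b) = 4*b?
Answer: 529/75194 ≈ 0.0070351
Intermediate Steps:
x = 10 (x = 2 - 4*(-2) = 2 - 1*(-8) = 2 + 8 = 10)
W(c, T) = 4
d = 529 (d = (-27 + 4)² = (-23)² = 529)
d/75194 = 529/75194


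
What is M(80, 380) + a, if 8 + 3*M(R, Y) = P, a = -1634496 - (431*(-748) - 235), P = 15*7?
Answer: -3935522/3 ≈ -1.3118e+6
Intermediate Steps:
P = 105
a = -1311873 (a = -1634496 - (-322388 - 235) = -1634496 - 1*(-322623) = -1634496 + 322623 = -1311873)
M(R, Y) = 97/3 (M(R, Y) = -8/3 + (1/3)*105 = -8/3 + 35 = 97/3)
M(80, 380) + a = 97/3 - 1311873 = -3935522/3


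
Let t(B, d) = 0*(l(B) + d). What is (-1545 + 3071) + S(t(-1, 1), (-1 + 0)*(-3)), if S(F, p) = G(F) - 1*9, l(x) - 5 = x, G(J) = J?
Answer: 1517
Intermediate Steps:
l(x) = 5 + x
t(B, d) = 0 (t(B, d) = 0*((5 + B) + d) = 0*(5 + B + d) = 0)
S(F, p) = -9 + F (S(F, p) = F - 1*9 = F - 9 = -9 + F)
(-1545 + 3071) + S(t(-1, 1), (-1 + 0)*(-3)) = (-1545 + 3071) + (-9 + 0) = 1526 - 9 = 1517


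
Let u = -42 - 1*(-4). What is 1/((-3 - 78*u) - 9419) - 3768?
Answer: -24333745/6458 ≈ -3768.0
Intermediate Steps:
u = -38 (u = -42 + 4 = -38)
1/((-3 - 78*u) - 9419) - 3768 = 1/((-3 - 78*(-38)) - 9419) - 3768 = 1/((-3 + 2964) - 9419) - 3768 = 1/(2961 - 9419) - 3768 = 1/(-6458) - 3768 = -1/6458 - 3768 = -24333745/6458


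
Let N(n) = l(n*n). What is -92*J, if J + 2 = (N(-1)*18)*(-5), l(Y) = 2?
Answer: 16744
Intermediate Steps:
N(n) = 2
J = -182 (J = -2 + (2*18)*(-5) = -2 + 36*(-5) = -2 - 180 = -182)
-92*J = -92*(-182) = 16744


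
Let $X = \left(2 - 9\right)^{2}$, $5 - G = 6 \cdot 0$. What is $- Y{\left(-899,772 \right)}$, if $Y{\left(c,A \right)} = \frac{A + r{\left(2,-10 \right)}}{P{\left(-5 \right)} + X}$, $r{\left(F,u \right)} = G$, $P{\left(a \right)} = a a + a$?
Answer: $- \frac{259}{23} \approx -11.261$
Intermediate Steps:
$P{\left(a \right)} = a + a^{2}$ ($P{\left(a \right)} = a^{2} + a = a + a^{2}$)
$G = 5$ ($G = 5 - 6 \cdot 0 = 5 - 0 = 5 + 0 = 5$)
$r{\left(F,u \right)} = 5$
$X = 49$ ($X = \left(-7\right)^{2} = 49$)
$Y{\left(c,A \right)} = \frac{5}{69} + \frac{A}{69}$ ($Y{\left(c,A \right)} = \frac{A + 5}{- 5 \left(1 - 5\right) + 49} = \frac{5 + A}{\left(-5\right) \left(-4\right) + 49} = \frac{5 + A}{20 + 49} = \frac{5 + A}{69} = \left(5 + A\right) \frac{1}{69} = \frac{5}{69} + \frac{A}{69}$)
$- Y{\left(-899,772 \right)} = - (\frac{5}{69} + \frac{1}{69} \cdot 772) = - (\frac{5}{69} + \frac{772}{69}) = \left(-1\right) \frac{259}{23} = - \frac{259}{23}$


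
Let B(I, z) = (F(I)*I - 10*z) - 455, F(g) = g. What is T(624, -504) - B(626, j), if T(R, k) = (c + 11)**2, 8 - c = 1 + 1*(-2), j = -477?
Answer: -395791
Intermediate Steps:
c = 9 (c = 8 - (1 + 1*(-2)) = 8 - (1 - 2) = 8 - 1*(-1) = 8 + 1 = 9)
B(I, z) = -455 + I**2 - 10*z (B(I, z) = (I*I - 10*z) - 455 = (I**2 - 10*z) - 455 = -455 + I**2 - 10*z)
T(R, k) = 400 (T(R, k) = (9 + 11)**2 = 20**2 = 400)
T(624, -504) - B(626, j) = 400 - (-455 + 626**2 - 10*(-477)) = 400 - (-455 + 391876 + 4770) = 400 - 1*396191 = 400 - 396191 = -395791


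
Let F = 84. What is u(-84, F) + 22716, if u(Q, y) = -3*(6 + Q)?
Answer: 22950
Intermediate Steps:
u(Q, y) = -18 - 3*Q
u(-84, F) + 22716 = (-18 - 3*(-84)) + 22716 = (-18 + 252) + 22716 = 234 + 22716 = 22950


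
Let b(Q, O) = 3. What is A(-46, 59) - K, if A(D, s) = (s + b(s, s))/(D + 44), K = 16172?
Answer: -16203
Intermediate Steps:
A(D, s) = (3 + s)/(44 + D) (A(D, s) = (s + 3)/(D + 44) = (3 + s)/(44 + D))
A(-46, 59) - K = (3 + 59)/(44 - 46) - 1*16172 = 62/(-2) - 16172 = -½*62 - 16172 = -31 - 16172 = -16203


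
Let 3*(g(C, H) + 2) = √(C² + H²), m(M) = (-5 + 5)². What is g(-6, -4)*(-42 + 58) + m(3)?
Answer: -32 + 32*√13/3 ≈ 6.4592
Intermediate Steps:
m(M) = 0 (m(M) = 0² = 0)
g(C, H) = -2 + √(C² + H²)/3
g(-6, -4)*(-42 + 58) + m(3) = (-2 + √((-6)² + (-4)²)/3)*(-42 + 58) + 0 = (-2 + √(36 + 16)/3)*16 + 0 = (-2 + √52/3)*16 + 0 = (-2 + (2*√13)/3)*16 + 0 = (-2 + 2*√13/3)*16 + 0 = (-32 + 32*√13/3) + 0 = -32 + 32*√13/3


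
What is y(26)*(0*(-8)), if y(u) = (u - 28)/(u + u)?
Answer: 0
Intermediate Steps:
y(u) = (-28 + u)/(2*u) (y(u) = (-28 + u)/((2*u)) = (-28 + u)*(1/(2*u)) = (-28 + u)/(2*u))
y(26)*(0*(-8)) = ((1/2)*(-28 + 26)/26)*(0*(-8)) = ((1/2)*(1/26)*(-2))*0 = -1/26*0 = 0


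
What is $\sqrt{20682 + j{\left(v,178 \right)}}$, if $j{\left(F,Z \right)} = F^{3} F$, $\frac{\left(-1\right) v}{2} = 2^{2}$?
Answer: $\sqrt{24778} \approx 157.41$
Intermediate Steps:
$v = -8$ ($v = - 2 \cdot 2^{2} = \left(-2\right) 4 = -8$)
$j{\left(F,Z \right)} = F^{4}$
$\sqrt{20682 + j{\left(v,178 \right)}} = \sqrt{20682 + \left(-8\right)^{4}} = \sqrt{20682 + 4096} = \sqrt{24778}$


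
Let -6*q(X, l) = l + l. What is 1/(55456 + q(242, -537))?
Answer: 1/55635 ≈ 1.7974e-5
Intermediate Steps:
q(X, l) = -l/3 (q(X, l) = -(l + l)/6 = -l/3)
1/(55456 + q(242, -537)) = 1/(55456 - 1/3*(-537)) = 1/(55456 + 179) = 1/55635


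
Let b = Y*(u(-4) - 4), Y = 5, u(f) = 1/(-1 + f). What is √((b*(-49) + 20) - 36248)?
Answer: 3*I*√3911 ≈ 187.61*I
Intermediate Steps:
b = -21 (b = 5*(1/(-1 - 4) - 4) = 5*(1/(-5) - 4) = 5*(-⅕ - 4) = 5*(-21/5) = -21)
√((b*(-49) + 20) - 36248) = √((-21*(-49) + 20) - 36248) = √((1029 + 20) - 36248) = √(1049 - 36248) = √(-35199) = 3*I*√3911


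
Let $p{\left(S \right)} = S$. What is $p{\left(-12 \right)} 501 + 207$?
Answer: $-5805$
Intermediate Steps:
$p{\left(-12 \right)} 501 + 207 = \left(-12\right) 501 + 207 = -6012 + 207 = -5805$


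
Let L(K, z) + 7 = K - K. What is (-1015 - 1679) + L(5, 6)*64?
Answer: -3142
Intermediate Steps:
L(K, z) = -7 (L(K, z) = -7 + (K - K) = -7 + 0 = -7)
(-1015 - 1679) + L(5, 6)*64 = (-1015 - 1679) - 7*64 = -2694 - 448 = -3142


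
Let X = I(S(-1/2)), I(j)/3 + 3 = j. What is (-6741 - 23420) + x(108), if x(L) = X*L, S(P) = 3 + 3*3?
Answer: -27245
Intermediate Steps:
S(P) = 12 (S(P) = 3 + 9 = 12)
I(j) = -9 + 3*j
X = 27 (X = -9 + 3*12 = -9 + 36 = 27)
x(L) = 27*L
(-6741 - 23420) + x(108) = (-6741 - 23420) + 27*108 = -30161 + 2916 = -27245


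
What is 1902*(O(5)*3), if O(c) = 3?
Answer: 17118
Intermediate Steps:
1902*(O(5)*3) = 1902*(3*3) = 1902*9 = 17118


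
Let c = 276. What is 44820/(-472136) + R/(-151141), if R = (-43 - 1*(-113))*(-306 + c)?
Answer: -1445663505/17839776794 ≈ -0.081036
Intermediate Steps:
R = -2100 (R = (-43 - 1*(-113))*(-306 + 276) = (-43 + 113)*(-30) = 70*(-30) = -2100)
44820/(-472136) + R/(-151141) = 44820/(-472136) - 2100/(-151141) = 44820*(-1/472136) - 2100*(-1/151141) = -11205/118034 + 2100/151141 = -1445663505/17839776794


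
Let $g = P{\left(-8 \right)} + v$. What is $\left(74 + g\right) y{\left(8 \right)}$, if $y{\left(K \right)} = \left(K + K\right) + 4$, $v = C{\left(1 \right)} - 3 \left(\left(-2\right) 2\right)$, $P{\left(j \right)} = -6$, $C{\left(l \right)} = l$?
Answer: $1620$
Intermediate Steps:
$v = 13$ ($v = 1 - 3 \left(\left(-2\right) 2\right) = 1 - -12 = 1 + 12 = 13$)
$y{\left(K \right)} = 4 + 2 K$ ($y{\left(K \right)} = 2 K + 4 = 4 + 2 K$)
$g = 7$ ($g = -6 + 13 = 7$)
$\left(74 + g\right) y{\left(8 \right)} = \left(74 + 7\right) \left(4 + 2 \cdot 8\right) = 81 \left(4 + 16\right) = 81 \cdot 20 = 1620$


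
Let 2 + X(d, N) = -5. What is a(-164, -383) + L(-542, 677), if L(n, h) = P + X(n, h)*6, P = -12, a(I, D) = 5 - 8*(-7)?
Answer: 7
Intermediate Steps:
a(I, D) = 61 (a(I, D) = 5 + 56 = 61)
X(d, N) = -7 (X(d, N) = -2 - 5 = -7)
L(n, h) = -54 (L(n, h) = -12 - 7*6 = -12 - 42 = -54)
a(-164, -383) + L(-542, 677) = 61 - 54 = 7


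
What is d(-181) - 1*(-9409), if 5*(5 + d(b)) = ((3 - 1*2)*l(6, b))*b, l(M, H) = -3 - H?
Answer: 14802/5 ≈ 2960.4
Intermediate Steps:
d(b) = -5 + b*(-3 - b)/5 (d(b) = -5 + (((3 - 1*2)*(-3 - b))*b)/5 = -5 + (((3 - 2)*(-3 - b))*b)/5 = -5 + ((1*(-3 - b))*b)/5 = -5 + ((-3 - b)*b)/5 = -5 + (b*(-3 - b))/5 = -5 + b*(-3 - b)/5)
d(-181) - 1*(-9409) = (-5 - 1/5*(-181)*(3 - 181)) - 1*(-9409) = (-5 - 1/5*(-181)*(-178)) + 9409 = (-5 - 32218/5) + 9409 = -32243/5 + 9409 = 14802/5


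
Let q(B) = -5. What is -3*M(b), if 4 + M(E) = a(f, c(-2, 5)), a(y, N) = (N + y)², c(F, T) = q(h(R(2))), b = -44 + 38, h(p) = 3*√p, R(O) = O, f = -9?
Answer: -576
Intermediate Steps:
b = -6
c(F, T) = -5
M(E) = 192 (M(E) = -4 + (-5 - 9)² = -4 + (-14)² = -4 + 196 = 192)
-3*M(b) = -3*192 = -576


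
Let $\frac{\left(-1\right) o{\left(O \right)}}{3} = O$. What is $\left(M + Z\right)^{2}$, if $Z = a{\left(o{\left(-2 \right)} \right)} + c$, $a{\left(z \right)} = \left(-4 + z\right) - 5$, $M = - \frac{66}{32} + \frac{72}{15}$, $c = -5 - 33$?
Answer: $\frac{9369721}{6400} \approx 1464.0$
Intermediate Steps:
$c = -38$ ($c = -5 - 33 = -38$)
$o{\left(O \right)} = - 3 O$
$M = \frac{219}{80}$ ($M = \left(-66\right) \frac{1}{32} + 72 \cdot \frac{1}{15} = - \frac{33}{16} + \frac{24}{5} = \frac{219}{80} \approx 2.7375$)
$a{\left(z \right)} = -9 + z$ ($a{\left(z \right)} = \left(-4 + z\right) - 5 = -9 + z$)
$Z = -41$ ($Z = \left(-9 - -6\right) - 38 = \left(-9 + 6\right) - 38 = -3 - 38 = -41$)
$\left(M + Z\right)^{2} = \left(\frac{219}{80} - 41\right)^{2} = \left(- \frac{3061}{80}\right)^{2} = \frac{9369721}{6400}$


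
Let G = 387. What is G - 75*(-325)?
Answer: 24762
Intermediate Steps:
G - 75*(-325) = 387 - 75*(-325) = 387 + 24375 = 24762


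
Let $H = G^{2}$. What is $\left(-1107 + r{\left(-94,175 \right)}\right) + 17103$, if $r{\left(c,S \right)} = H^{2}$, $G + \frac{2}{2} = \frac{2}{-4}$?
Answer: $\frac{256017}{16} \approx 16001.0$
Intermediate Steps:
$G = - \frac{3}{2}$ ($G = -1 + \frac{2}{-4} = -1 + 2 \left(- \frac{1}{4}\right) = -1 - \frac{1}{2} = - \frac{3}{2} \approx -1.5$)
$H = \frac{9}{4}$ ($H = \left(- \frac{3}{2}\right)^{2} = \frac{9}{4} \approx 2.25$)
$r{\left(c,S \right)} = \frac{81}{16}$ ($r{\left(c,S \right)} = \left(\frac{9}{4}\right)^{2} = \frac{81}{16}$)
$\left(-1107 + r{\left(-94,175 \right)}\right) + 17103 = \left(-1107 + \frac{81}{16}\right) + 17103 = - \frac{17631}{16} + 17103 = \frac{256017}{16}$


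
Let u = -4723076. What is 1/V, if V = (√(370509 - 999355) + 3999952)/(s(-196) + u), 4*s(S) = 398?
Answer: -9445839648564/7999808315575 + 9445953*I*√628846/31999233262300 ≈ -1.1808 + 0.00023409*I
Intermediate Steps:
s(S) = 199/2 (s(S) = (¼)*398 = 199/2)
V = -727264/858723 - 2*I*√628846/9445953 (V = (√(370509 - 999355) + 3999952)/(199/2 - 4723076) = (√(-628846) + 3999952)/(-9445953/2) = (I*√628846 + 3999952)*(-2/9445953) = (3999952 + I*√628846)*(-2/9445953) = -727264/858723 - 2*I*√628846/9445953 ≈ -0.84691 - 0.0001679*I)
1/V = 1/(-727264/858723 - 2*I*√628846/9445953)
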